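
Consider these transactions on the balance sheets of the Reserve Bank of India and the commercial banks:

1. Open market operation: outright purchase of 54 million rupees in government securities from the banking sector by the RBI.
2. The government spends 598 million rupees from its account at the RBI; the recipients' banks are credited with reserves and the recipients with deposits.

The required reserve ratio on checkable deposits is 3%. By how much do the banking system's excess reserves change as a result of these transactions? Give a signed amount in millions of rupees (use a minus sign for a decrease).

+634.06 million

OMO purchase (from banks) 54 million rupees: reserves +54M, deposits 0.
Government spending 598 million rupees: reserves +598M, deposits +598M.
Totals: Δreserves = +652M, Δdeposits = +598M.
Δrequired reserves = 3% × +598M = +17.94M.
Δexcess reserves = Δreserves − Δrequired = +652M − (+17.94M) = +634.06 million.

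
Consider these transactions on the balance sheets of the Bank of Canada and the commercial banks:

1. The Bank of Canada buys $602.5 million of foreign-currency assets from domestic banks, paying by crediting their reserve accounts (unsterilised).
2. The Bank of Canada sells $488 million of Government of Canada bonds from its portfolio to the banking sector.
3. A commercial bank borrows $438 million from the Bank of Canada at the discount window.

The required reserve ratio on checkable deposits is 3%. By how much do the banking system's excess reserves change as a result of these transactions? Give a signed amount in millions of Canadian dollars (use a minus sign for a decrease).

+$552.5 million

FX purchase $602.5 million: reserves +$602.5M, deposits 0.
OMO sale (to banks) $488 million: reserves −$488M, deposits 0.
Discount-window loan $438 million: reserves +$438M, deposits 0.
Totals: Δreserves = +$552.5M, Δdeposits = 0.
Δrequired reserves = 3% × 0 = 0.
Δexcess reserves = Δreserves − Δrequired = +$552.5M − (0) = +$552.5 million.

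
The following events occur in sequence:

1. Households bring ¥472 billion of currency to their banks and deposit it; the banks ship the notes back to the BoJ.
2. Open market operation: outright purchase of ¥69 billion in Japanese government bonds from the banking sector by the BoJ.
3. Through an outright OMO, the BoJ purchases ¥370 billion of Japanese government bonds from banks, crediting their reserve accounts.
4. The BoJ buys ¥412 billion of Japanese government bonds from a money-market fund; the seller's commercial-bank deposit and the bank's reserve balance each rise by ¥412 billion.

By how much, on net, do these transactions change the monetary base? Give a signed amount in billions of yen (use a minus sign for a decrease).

+¥851 billion

BoJ balance sheet:
  Assets:      Securities +¥851B
  Liabilities: Bank reserves +¥1323B, Currency in circulation −¥472B
Monetary base = currency + reserves: −¥472B + (+¥1323B) = +¥851 billion.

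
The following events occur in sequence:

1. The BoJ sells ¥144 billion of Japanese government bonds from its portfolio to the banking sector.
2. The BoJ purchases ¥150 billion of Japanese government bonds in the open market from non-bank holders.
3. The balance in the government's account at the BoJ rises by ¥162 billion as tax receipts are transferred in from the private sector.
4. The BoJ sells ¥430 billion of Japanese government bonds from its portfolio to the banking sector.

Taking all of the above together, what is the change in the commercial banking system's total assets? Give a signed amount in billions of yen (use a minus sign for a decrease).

-¥12 billion

OMO sale (to banks) ¥144 billion: just an asset swap on bank balance sheets → 0.
Asset purchase (from non-banks) ¥150 billion: bank balance sheets expand → +¥150B.
Government account inflow ¥162 billion: bank balance sheets shrink → −¥162B.
OMO sale (to banks) ¥430 billion: just an asset swap on bank balance sheets → 0.
Net: 0 + 150 − 162 + 0 = -¥12 billion.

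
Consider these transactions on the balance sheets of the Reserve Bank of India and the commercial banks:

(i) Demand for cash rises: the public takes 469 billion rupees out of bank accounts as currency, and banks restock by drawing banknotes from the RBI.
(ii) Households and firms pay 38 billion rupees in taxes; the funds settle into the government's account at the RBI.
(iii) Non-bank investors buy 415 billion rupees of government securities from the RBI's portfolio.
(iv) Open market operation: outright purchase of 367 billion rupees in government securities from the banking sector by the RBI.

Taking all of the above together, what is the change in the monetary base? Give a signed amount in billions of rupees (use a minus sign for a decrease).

-86 billion

Currency withdrawal 469 billion rupees: just a shift between currency and reserves — both are base money → 0.
Government account inflow 38 billion rupees: reserves shift to a non-base liability → −38B.
Asset sale (to non-banks) 415 billion rupees: RBI balance sheet contracts → −415B.
OMO purchase (from banks) 367 billion rupees: RBI balance sheet expands → +367B.
Net: 0 − 38 − 415 + 367 = -86 billion.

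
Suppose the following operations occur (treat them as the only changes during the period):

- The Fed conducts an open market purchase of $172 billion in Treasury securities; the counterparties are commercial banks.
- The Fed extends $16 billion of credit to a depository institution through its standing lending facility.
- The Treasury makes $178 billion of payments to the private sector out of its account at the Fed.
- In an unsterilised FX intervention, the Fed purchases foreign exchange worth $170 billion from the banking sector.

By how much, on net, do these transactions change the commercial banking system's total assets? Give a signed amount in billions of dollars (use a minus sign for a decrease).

+$194 billion

OMO purchase (from banks) $172 billion: just an asset swap on bank balance sheets → 0.
Discount-window loan $16 billion: bank balance sheets expand → +$16B.
Government spending $178 billion: bank balance sheets expand → +$178B.
FX purchase $170 billion: just an asset swap on bank balance sheets → 0.
Net: 0 + 16 + 178 + 0 = +$194 billion.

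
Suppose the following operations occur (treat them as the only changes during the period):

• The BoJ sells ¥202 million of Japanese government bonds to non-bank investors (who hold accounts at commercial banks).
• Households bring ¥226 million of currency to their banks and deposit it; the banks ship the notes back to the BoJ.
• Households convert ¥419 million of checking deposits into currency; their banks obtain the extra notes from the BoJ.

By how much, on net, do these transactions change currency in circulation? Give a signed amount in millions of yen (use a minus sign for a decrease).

+¥193 million

BoJ balance sheet:
  Assets:      Securities −¥202M
  Liabilities: Bank reserves −¥395M, Currency in circulation +¥193M
So the change in currency in circulation is +¥193 million.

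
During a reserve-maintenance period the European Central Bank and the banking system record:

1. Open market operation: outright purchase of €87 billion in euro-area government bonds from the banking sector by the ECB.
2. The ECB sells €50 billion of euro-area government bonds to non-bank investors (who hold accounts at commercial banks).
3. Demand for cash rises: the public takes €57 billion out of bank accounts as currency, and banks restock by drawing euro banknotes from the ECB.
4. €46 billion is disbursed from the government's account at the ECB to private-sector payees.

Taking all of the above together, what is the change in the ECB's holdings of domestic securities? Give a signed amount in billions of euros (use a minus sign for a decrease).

OMO purchase (from banks) €87 billion: securities added to the ECB's portfolio → +€87B.
Asset sale (to non-banks) €50 billion: securities removed from the ECB's portfolio → −€50B.
Currency withdrawal €57 billion: the ECB's securities portfolio is untouched → 0.
Government spending €46 billion: the ECB's securities portfolio is untouched → 0.
Net: 87 − 50 + 0 + 0 = +€37 billion.

+€37 billion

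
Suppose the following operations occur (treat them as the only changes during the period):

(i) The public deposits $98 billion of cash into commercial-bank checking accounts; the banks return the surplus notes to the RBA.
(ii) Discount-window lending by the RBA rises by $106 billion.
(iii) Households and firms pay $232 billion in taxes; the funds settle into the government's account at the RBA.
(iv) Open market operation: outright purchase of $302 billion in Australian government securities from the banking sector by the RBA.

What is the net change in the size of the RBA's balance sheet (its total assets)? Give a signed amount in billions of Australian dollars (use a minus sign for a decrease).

RBA balance sheet:
  Assets:      Securities +$302B, Loans to banks +$106B
  Liabilities: Bank reserves +$274B, Currency in circulation −$98B, Government deposits +$232B
Change in total RBA assets = +$408 billion.

+$408 billion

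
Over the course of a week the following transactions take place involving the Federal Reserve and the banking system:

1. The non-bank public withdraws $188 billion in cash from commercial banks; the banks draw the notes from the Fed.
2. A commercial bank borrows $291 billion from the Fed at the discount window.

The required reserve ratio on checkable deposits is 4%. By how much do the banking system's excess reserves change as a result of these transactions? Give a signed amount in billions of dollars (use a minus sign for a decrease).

+$110.52 billion

Currency withdrawal $188 billion: reserves −$188B, deposits −$188B.
Discount-window loan $291 billion: reserves +$291B, deposits 0.
Totals: Δreserves = +$103B, Δdeposits = −$188B.
Δrequired reserves = 4% × −$188B = −$7.52B.
Δexcess reserves = Δreserves − Δrequired = +$103B − (−$7.52B) = +$110.52 billion.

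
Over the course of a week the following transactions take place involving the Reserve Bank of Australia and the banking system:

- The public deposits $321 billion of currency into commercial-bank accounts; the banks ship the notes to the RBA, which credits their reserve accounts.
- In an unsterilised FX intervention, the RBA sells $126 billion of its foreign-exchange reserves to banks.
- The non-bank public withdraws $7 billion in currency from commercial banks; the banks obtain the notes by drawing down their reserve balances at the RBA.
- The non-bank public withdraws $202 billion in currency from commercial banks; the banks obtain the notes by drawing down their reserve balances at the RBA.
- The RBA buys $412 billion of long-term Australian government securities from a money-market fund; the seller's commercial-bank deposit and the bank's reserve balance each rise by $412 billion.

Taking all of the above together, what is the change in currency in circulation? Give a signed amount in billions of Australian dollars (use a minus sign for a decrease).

RBA balance sheet:
  Assets:      Securities +$412B, Foreign assets −$126B
  Liabilities: Bank reserves +$398B, Currency in circulation −$112B
Commercial banking system:
  Assets:      Reserves at CB +$398B, Foreign assets +$126B
  Liabilities: Checkable deposits +$524B
So the change in currency in circulation is -$112 billion.

-$112 billion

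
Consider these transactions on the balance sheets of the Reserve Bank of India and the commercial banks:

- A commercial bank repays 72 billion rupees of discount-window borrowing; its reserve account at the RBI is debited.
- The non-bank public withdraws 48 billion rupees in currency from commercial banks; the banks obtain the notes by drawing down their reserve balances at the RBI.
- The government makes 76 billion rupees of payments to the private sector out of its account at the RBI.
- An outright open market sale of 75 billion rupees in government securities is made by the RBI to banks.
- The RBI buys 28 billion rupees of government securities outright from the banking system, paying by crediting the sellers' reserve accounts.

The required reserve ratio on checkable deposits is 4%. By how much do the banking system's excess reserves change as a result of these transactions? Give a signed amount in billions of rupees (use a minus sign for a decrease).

Discount-window repayment 72 billion rupees: reserves −72B, deposits 0.
Currency withdrawal 48 billion rupees: reserves −48B, deposits −48B.
Government spending 76 billion rupees: reserves +76B, deposits +76B.
OMO sale (to banks) 75 billion rupees: reserves −75B, deposits 0.
OMO purchase (from banks) 28 billion rupees: reserves +28B, deposits 0.
Totals: Δreserves = −91B, Δdeposits = +28B.
Δrequired reserves = 4% × +28B = +1.12B.
Δexcess reserves = Δreserves − Δrequired = −91B − (+1.12B) = -92.12 billion.

-92.12 billion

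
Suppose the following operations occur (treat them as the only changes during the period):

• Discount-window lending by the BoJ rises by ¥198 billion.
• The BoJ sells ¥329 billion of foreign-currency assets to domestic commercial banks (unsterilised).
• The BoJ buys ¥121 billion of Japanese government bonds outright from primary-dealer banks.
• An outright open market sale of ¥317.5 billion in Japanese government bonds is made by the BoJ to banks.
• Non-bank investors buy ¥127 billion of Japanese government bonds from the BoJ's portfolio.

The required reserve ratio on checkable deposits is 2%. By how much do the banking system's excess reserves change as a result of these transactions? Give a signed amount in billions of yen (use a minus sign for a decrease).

-¥451.96 billion

Discount-window loan ¥198 billion: reserves +¥198B, deposits 0.
FX sale ¥329 billion: reserves −¥329B, deposits 0.
OMO purchase (from banks) ¥121 billion: reserves +¥121B, deposits 0.
OMO sale (to banks) ¥317.5 billion: reserves −¥317.5B, deposits 0.
Asset sale (to non-banks) ¥127 billion: reserves −¥127B, deposits −¥127B.
Totals: Δreserves = −¥454.5B, Δdeposits = −¥127B.
Δrequired reserves = 2% × −¥127B = −¥2.54B.
Δexcess reserves = Δreserves − Δrequired = −¥454.5B − (−¥2.54B) = -¥451.96 billion.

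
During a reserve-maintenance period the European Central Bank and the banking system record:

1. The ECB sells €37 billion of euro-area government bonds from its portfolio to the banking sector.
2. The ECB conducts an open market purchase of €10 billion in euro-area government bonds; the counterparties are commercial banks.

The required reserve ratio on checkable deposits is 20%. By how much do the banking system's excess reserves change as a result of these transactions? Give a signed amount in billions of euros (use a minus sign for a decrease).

-€27 billion

OMO sale (to banks) €37 billion: reserves −€37B, deposits 0.
OMO purchase (from banks) €10 billion: reserves +€10B, deposits 0.
Totals: Δreserves = −€27B, Δdeposits = 0.
Δrequired reserves = 20% × 0 = 0.
Δexcess reserves = Δreserves − Δrequired = −€27B − (0) = -€27 billion.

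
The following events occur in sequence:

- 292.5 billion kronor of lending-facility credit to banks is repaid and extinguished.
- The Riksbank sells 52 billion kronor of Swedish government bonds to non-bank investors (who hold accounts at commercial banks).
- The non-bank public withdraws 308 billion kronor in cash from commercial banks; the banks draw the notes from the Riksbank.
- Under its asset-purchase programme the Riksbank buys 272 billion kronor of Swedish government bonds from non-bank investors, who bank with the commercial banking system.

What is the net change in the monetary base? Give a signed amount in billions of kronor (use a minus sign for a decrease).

-72.5 billion

Discount-window repayment 292.5 billion kronor: Riksbank balance sheet contracts → −292.5B.
Asset sale (to non-banks) 52 billion kronor: Riksbank balance sheet contracts → −52B.
Currency withdrawal 308 billion kronor: just a shift between currency and reserves — both are base money → 0.
Asset purchase (from non-banks) 272 billion kronor: Riksbank balance sheet expands → +272B.
Net: −292.5 − 52 + 0 + 272 = -72.5 billion.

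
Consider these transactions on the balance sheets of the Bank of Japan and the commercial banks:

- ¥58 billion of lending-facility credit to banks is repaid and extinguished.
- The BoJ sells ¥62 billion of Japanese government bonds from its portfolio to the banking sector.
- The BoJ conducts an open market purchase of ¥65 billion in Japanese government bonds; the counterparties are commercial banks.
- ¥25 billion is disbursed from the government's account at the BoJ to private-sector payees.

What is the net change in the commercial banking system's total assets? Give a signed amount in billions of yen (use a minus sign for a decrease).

-¥33 billion

Discount-window repayment ¥58 billion: bank balance sheets shrink → −¥58B.
OMO sale (to banks) ¥62 billion: just an asset swap on bank balance sheets → 0.
OMO purchase (from banks) ¥65 billion: just an asset swap on bank balance sheets → 0.
Government spending ¥25 billion: bank balance sheets expand → +¥25B.
Net: −58 + 0 + 0 + 25 = -¥33 billion.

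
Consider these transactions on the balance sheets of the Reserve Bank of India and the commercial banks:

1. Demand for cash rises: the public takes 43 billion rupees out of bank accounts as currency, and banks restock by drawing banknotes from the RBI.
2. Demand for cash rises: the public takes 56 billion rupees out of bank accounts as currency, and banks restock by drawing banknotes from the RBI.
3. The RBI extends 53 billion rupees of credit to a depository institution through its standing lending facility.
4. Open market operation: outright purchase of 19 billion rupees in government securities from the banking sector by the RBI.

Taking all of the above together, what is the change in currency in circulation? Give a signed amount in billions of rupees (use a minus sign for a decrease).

+99 billion

Currency withdrawal 43 billion rupees: notes leave the central bank → +43B.
Currency withdrawal 56 billion rupees: notes leave the central bank → +56B.
Discount-window loan 53 billion rupees: no currency enters or leaves circulation → 0.
OMO purchase (from banks) 19 billion rupees: no currency enters or leaves circulation → 0.
Net: 43 + 56 + 0 + 0 = +99 billion.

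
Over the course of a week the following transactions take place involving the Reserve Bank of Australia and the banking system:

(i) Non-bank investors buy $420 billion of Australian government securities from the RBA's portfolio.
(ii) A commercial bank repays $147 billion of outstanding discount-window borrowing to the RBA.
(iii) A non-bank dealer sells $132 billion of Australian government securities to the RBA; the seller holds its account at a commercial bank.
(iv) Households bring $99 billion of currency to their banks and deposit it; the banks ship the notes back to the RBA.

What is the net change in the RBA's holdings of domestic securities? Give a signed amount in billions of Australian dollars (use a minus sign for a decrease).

-$288 billion

Asset sale (to non-banks) $420 billion: securities removed from the RBA's portfolio → −$420B.
Discount-window repayment $147 billion: the RBA's securities portfolio is untouched → 0.
Asset purchase (from non-banks) $132 billion: securities added to the RBA's portfolio → +$132B.
Currency deposit $99 billion: the RBA's securities portfolio is untouched → 0.
Net: −420 + 0 + 132 + 0 = -$288 billion.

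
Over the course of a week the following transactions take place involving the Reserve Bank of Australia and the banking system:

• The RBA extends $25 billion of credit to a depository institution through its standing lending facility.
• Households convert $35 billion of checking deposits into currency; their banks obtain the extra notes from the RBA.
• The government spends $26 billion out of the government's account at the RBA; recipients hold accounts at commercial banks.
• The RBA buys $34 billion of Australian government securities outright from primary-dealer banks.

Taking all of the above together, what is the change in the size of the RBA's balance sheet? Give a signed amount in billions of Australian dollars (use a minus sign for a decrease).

+$59 billion

Discount-window loan $25 billion: an RBA asset is acquired → +$25B.
Currency withdrawal $35 billion: only the composition of liabilities changes → 0.
Government spending $26 billion: only the composition of liabilities changes → 0.
OMO purchase (from banks) $34 billion: an RBA asset is acquired → +$34B.
Net: 25 + 0 + 0 + 34 = +$59 billion.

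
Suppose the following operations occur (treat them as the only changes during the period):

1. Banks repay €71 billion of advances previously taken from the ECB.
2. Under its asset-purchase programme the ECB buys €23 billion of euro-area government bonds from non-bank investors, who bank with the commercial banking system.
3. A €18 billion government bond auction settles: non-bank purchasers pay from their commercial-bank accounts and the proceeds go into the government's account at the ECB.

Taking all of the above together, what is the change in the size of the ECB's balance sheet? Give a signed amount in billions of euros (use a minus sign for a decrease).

Discount-window repayment €71 billion: an ECB asset is shed → −€71B.
Asset purchase (from non-banks) €23 billion: an ECB asset is acquired → +€23B.
Government account inflow €18 billion: only the composition of liabilities changes → 0.
Net: −71 + 23 + 0 = -€48 billion.

-€48 billion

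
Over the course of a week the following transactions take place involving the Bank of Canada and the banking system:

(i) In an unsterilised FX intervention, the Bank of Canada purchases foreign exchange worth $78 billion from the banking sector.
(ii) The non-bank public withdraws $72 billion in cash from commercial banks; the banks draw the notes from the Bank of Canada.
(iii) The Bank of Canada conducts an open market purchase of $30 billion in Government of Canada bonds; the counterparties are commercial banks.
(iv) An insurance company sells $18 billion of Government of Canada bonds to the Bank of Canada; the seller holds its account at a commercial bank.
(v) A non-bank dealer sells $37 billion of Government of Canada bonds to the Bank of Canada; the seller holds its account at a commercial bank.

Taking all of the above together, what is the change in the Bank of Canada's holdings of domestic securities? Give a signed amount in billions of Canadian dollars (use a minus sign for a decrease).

FX purchase $78 billion: the Bank of Canada's securities portfolio is untouched → 0.
Currency withdrawal $72 billion: the Bank of Canada's securities portfolio is untouched → 0.
OMO purchase (from banks) $30 billion: securities added to the Bank of Canada's portfolio → +$30B.
Asset purchase (from non-banks) $18 billion: securities added to the Bank of Canada's portfolio → +$18B.
Asset purchase (from non-banks) $37 billion: securities added to the Bank of Canada's portfolio → +$37B.
Net: 0 + 0 + 30 + 18 + 37 = +$85 billion.

+$85 billion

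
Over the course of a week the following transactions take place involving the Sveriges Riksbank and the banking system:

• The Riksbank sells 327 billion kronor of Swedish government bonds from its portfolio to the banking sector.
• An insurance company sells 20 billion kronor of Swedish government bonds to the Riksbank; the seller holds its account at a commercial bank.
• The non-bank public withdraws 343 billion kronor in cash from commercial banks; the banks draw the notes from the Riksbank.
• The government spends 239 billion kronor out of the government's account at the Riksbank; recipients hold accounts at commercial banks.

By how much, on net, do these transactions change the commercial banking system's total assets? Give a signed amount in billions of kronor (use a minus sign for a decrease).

Riksbank balance sheet:
  Assets:      Securities −307B
  Liabilities: Bank reserves −411B, Currency in circulation +343B, Government deposits −239B
Commercial banking system:
  Assets:      Reserves at CB −411B, Securities +327B
  Liabilities: Checkable deposits −84B
Change in total bank assets = -84 billion.

-84 billion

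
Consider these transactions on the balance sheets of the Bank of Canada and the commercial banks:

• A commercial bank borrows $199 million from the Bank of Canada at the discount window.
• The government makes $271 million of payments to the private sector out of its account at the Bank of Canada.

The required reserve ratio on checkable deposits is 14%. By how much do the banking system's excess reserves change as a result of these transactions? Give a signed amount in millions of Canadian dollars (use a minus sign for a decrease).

Discount-window loan $199 million: reserves +$199M, deposits 0.
Government spending $271 million: reserves +$271M, deposits +$271M.
Totals: Δreserves = +$470M, Δdeposits = +$271M.
Δrequired reserves = 14% × +$271M = +$37.94M.
Δexcess reserves = Δreserves − Δrequired = +$470M − (+$37.94M) = +$432.06 million.

+$432.06 million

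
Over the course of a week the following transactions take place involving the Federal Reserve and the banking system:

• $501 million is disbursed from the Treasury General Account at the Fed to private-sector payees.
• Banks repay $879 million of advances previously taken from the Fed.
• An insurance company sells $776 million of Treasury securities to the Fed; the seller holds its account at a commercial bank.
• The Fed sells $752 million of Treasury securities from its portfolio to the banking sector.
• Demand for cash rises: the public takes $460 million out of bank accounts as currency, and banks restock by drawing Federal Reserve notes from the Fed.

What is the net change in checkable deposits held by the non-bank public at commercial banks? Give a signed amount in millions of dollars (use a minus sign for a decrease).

Government spending $501 million: non-bank counterparties' bank balances rise → +$501M.
Discount-window repayment $879 million: the counterparty is a bank, so public deposits are unchanged → 0.
Asset purchase (from non-banks) $776 million: non-bank counterparties' bank balances rise → +$776M.
OMO sale (to banks) $752 million: the counterparty is a bank, so public deposits are unchanged → 0.
Currency withdrawal $460 million: non-bank counterparties' bank balances fall → −$460M.
Net: 501 + 0 + 776 + 0 − 460 = +$817 million.

+$817 million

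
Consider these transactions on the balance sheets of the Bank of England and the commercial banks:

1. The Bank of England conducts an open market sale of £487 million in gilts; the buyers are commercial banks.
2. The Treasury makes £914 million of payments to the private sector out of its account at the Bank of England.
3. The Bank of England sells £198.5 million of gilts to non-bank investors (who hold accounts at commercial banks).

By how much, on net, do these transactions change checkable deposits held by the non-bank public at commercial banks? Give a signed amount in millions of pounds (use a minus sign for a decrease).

+£715.5 million

OMO sale (to banks) £487 million: the counterparty is a bank, so public deposits are unchanged → 0.
Government spending £914 million: non-bank counterparties' bank balances rise → +£914M.
Asset sale (to non-banks) £198.5 million: non-bank counterparties' bank balances fall → −£198.5M.
Net: 0 + 914 − 198.5 = +£715.5 million.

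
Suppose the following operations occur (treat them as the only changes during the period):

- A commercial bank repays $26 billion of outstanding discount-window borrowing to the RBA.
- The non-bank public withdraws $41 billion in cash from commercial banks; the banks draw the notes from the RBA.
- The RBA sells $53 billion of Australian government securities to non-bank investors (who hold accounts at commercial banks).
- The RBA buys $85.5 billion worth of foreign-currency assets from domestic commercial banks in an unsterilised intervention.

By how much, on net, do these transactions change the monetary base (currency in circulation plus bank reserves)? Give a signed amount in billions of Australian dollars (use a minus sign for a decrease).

Discount-window repayment $26 billion: RBA balance sheet contracts → −$26B.
Currency withdrawal $41 billion: just a shift between currency and reserves — both are base money → 0.
Asset sale (to non-banks) $53 billion: RBA balance sheet contracts → −$53B.
FX purchase $85.5 billion: RBA balance sheet expands → +$85.5B.
Net: −26 + 0 − 53 + 85.5 = +$6.5 billion.

+$6.5 billion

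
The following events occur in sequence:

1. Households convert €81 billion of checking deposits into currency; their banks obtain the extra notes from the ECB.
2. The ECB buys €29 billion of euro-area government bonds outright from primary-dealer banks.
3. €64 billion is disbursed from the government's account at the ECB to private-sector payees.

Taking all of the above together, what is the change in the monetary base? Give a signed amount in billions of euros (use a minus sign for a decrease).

ECB balance sheet:
  Assets:      Securities +€29B
  Liabilities: Bank reserves +€12B, Currency in circulation +€81B, Government deposits −€64B
Commercial banking system:
  Assets:      Reserves at CB +€12B, Securities −€29B
  Liabilities: Checkable deposits −€17B
Monetary base = currency + reserves: +€81B + (+€12B) = +€93 billion.

+€93 billion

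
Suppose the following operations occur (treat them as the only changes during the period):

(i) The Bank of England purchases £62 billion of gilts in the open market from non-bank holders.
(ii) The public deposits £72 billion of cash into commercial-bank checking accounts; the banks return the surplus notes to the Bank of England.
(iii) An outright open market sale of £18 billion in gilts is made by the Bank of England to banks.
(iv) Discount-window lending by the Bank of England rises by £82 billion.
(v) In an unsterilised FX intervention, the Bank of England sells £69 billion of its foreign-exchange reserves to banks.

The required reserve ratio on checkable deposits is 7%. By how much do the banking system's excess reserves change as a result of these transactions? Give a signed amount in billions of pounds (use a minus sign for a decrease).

Asset purchase (from non-banks) £62 billion: reserves +£62B, deposits +£62B.
Currency deposit £72 billion: reserves +£72B, deposits +£72B.
OMO sale (to banks) £18 billion: reserves −£18B, deposits 0.
Discount-window loan £82 billion: reserves +£82B, deposits 0.
FX sale £69 billion: reserves −£69B, deposits 0.
Totals: Δreserves = +£129B, Δdeposits = +£134B.
Δrequired reserves = 7% × +£134B = +£9.38B.
Δexcess reserves = Δreserves − Δrequired = +£129B − (+£9.38B) = +£119.62 billion.

+£119.62 billion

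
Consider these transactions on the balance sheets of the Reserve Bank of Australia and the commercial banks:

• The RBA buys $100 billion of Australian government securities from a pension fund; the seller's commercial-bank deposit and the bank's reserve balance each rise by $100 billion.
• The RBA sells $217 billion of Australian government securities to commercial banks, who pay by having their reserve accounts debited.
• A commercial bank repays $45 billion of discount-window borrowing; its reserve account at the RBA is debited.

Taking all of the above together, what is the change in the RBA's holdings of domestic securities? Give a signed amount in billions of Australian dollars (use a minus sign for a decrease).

Asset purchase (from non-banks) $100 billion: securities added to the RBA's portfolio → +$100B.
OMO sale (to banks) $217 billion: securities removed from the RBA's portfolio → −$217B.
Discount-window repayment $45 billion: the RBA's securities portfolio is untouched → 0.
Net: 100 − 217 + 0 = -$117 billion.

-$117 billion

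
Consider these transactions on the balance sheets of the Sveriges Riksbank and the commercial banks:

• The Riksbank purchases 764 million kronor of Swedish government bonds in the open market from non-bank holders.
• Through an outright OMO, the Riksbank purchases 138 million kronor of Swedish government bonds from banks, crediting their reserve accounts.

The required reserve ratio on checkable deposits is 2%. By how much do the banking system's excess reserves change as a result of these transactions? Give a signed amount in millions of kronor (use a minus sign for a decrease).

Asset purchase (from non-banks) 764 million kronor: reserves +764M, deposits +764M.
OMO purchase (from banks) 138 million kronor: reserves +138M, deposits 0.
Totals: Δreserves = +902M, Δdeposits = +764M.
Δrequired reserves = 2% × +764M = +15.28M.
Δexcess reserves = Δreserves − Δrequired = +902M − (+15.28M) = +886.72 million.

+886.72 million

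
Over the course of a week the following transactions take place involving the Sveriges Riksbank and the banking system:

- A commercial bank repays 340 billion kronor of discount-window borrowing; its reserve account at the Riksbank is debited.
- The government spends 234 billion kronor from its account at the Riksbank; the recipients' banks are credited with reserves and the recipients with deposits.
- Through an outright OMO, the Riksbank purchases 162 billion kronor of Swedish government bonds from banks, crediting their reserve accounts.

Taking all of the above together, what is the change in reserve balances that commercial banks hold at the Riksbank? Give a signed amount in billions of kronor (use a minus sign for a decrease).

Discount-window repayment 340 billion kronor: repayment is debited from reserves → −340B.
Government spending 234 billion kronor: government payments flow into bank reserve accounts → +234B.
OMO purchase (from banks) 162 billion kronor: the Riksbank pays by crediting reserve accounts → +162B.
Net: −340 + 234 + 162 = +56 billion.

+56 billion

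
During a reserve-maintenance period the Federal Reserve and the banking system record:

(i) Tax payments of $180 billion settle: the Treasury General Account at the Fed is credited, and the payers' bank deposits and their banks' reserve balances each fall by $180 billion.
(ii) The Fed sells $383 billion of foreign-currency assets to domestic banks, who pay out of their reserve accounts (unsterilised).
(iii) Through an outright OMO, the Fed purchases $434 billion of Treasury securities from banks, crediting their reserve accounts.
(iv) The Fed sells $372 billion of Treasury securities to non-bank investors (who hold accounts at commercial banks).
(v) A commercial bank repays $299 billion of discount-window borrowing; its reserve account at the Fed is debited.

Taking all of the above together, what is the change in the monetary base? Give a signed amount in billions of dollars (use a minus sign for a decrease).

-$800 billion

Fed balance sheet:
  Assets:      Securities +$62B, Loans to banks −$299B, Foreign assets −$383B
  Liabilities: Bank reserves −$800B, Government deposits +$180B
Monetary base = currency + reserves: 0 + (−$800B) = -$800 billion.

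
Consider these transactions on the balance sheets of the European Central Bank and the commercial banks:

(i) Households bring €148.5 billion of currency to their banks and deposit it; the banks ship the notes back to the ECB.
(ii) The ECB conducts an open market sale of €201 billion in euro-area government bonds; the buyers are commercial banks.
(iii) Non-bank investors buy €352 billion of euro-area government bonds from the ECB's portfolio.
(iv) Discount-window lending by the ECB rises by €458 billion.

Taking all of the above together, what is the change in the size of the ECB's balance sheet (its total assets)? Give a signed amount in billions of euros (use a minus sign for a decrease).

-€95 billion

ECB balance sheet:
  Assets:      Securities −€553B, Loans to banks +€458B
  Liabilities: Bank reserves +€53.5B, Currency in circulation −€148.5B
Commercial banking system:
  Assets:      Reserves at CB +€53.5B, Securities +€201B
  Liabilities: Checkable deposits −€203.5B, Borrowings from CB +€458B
Change in total ECB assets = -€95 billion.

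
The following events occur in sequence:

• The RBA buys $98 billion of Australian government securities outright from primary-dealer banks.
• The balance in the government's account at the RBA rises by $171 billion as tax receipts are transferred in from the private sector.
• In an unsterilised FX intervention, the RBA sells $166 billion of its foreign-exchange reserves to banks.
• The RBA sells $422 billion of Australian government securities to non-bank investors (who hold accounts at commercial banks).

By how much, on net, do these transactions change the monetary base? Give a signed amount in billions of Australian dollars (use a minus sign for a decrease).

OMO purchase (from banks) $98 billion: RBA balance sheet expands → +$98B.
Government account inflow $171 billion: reserves shift to a non-base liability → −$171B.
FX sale $166 billion: RBA balance sheet contracts → −$166B.
Asset sale (to non-banks) $422 billion: RBA balance sheet contracts → −$422B.
Net: 98 − 171 − 166 − 422 = -$661 billion.

-$661 billion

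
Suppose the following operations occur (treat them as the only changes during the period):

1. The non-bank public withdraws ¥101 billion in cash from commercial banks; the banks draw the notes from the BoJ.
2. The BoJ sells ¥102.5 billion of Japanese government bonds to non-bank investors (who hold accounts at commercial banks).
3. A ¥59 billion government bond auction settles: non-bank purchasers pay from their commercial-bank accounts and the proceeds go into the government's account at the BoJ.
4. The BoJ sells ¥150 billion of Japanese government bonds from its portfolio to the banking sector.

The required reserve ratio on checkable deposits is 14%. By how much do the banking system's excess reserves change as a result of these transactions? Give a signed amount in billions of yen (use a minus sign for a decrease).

-¥375.75 billion

Currency withdrawal ¥101 billion: reserves −¥101B, deposits −¥101B.
Asset sale (to non-banks) ¥102.5 billion: reserves −¥102.5B, deposits −¥102.5B.
Government account inflow ¥59 billion: reserves −¥59B, deposits −¥59B.
OMO sale (to banks) ¥150 billion: reserves −¥150B, deposits 0.
Totals: Δreserves = −¥412.5B, Δdeposits = −¥262.5B.
Δrequired reserves = 14% × −¥262.5B = −¥36.75B.
Δexcess reserves = Δreserves − Δrequired = −¥412.5B − (−¥36.75B) = -¥375.75 billion.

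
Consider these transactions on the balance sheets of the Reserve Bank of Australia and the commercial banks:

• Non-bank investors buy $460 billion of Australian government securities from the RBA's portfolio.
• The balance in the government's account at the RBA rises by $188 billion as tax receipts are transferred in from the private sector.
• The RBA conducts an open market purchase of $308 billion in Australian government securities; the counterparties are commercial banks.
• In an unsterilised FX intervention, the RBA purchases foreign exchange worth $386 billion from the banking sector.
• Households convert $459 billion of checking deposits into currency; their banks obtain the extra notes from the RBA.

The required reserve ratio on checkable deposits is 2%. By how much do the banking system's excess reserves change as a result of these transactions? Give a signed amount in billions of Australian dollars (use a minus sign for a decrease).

Asset sale (to non-banks) $460 billion: reserves −$460B, deposits −$460B.
Government account inflow $188 billion: reserves −$188B, deposits −$188B.
OMO purchase (from banks) $308 billion: reserves +$308B, deposits 0.
FX purchase $386 billion: reserves +$386B, deposits 0.
Currency withdrawal $459 billion: reserves −$459B, deposits −$459B.
Totals: Δreserves = −$413B, Δdeposits = −$1107B.
Δrequired reserves = 2% × −$1107B = −$22.14B.
Δexcess reserves = Δreserves − Δrequired = −$413B − (−$22.14B) = -$390.86 billion.

-$390.86 billion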